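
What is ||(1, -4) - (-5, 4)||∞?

max(|x_i - y_i|) = max(|1 - (-5)|, |-4 - 4|) = max(6, 8) = 8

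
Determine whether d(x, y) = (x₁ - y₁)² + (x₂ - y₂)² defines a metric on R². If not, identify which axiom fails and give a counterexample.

No. The squared Euclidean distance fails the triangle inequality. Counterexample: x = (0, 0), y = (3, 1), z = (6, 2). d(x,z) = 6² + 2² = 40, but d(x,y) + d(y,z) = (3² + 1²) + (3² + 1²) = 10 + 10 = 20. Since 40 > 20, the triangle inequality is violated. (Note: √d, the ordinary Euclidean distance, IS a metric.)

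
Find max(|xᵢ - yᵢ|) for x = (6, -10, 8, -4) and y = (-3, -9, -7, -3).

max(|x_i - y_i|) = max(|6 - (-3)|, |-10 - (-9)|, |8 - (-7)|, |-4 - (-3)|) = max(9, 1, 15, 1) = 15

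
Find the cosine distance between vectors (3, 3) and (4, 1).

With u = (3, 3), v = (4, 1):
u·v = 3·4 + 3·1 = 12 + 3 = 15.
|u| = √(3² + 3²) = √18, |v| = √(4² + 1²) = √17, so |u||v| = √(18·17) = √306.
cos θ = (u·v)/(|u||v|) = 15/√306 ≈ 0.8575
Cosine distance = 1 - cos θ ≈ 1 - 0.8575 = 0.1425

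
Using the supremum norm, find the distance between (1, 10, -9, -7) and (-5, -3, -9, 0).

max(|x_i - y_i|) = max(|1 - (-5)|, |10 - (-3)|, |-9 - (-9)|, |-7 - 0|) = max(6, 13, 0, 7) = 13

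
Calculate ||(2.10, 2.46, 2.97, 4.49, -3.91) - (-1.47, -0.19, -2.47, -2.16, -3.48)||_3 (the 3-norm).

(Σ|x_i - y_i|^3)^(1/3) = (|2.1 - (-1.47)|^3 + |2.46 - (-0.19)|^3 + |2.97 - (-2.47)|^3 + |4.49 - (-2.16)|^3 + |-3.91 - (-3.48)|^3)^(1/3)
= (3.57^3 + 2.65^3 + 5.44^3 + 6.65^3 + 0.43^3)^(1/3) ≈ (45.4993 + 18.6096 + 160.9892 + 294.0796 + 0.0795)^(1/3) = (519.2572)^(1/3) ≈ 8.0376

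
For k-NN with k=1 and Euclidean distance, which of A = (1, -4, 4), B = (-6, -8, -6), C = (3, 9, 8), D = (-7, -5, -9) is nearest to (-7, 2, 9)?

Distances: d(A) ≈ 11.1803, d(B) ≈ 18.0555, d(C) ≈ 12.2474, d(D) ≈ 19.3132. Nearest: A = (1, -4, 4) with distance 11.1803.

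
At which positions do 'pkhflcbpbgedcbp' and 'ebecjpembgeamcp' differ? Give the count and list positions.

Differing positions: 1, 2, 3, 4, 5, 6, 7, 8, 12, 13, 14. Hamming distance = 11.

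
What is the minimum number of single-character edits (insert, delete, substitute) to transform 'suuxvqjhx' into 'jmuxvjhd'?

Let D[i][j] be the edit distance between the first i characters of 'suuxvqjhx' and the first j characters of 'jmuxvjhd', with D[i][0] = i, D[0][j] = j, and D[i][j] = D[i-1][j-1] if the characters match, else 1 + min(D[i-1][j], D[i][j-1], D[i-1][j-1]). Filling the table (rows: prefixes of 'suuxvqjhx', columns: prefixes of 'jmuxvjhd'):
     ε  j  m  u  x  v  j  h  d
  ε  0  1  2  3  4  5  6  7  8
  s  1  1  2  3  4  5  6  7  8
  u  2  2  2  2  3  4  5  6  7
  u  3  3  3  2  3  4  5  6  7
  x  4  4  4  3  2  3  4  5  6
  v  5  5  5  4  3  2  3  4  5
  q  6  6  6  5  4  3  3  4  5
  j  7  6  7  6  5  4  3  4  5
  h  8  7  7  7  6  5  4  3  4
  x  9  8  8  8  7  6  5  4  4
The bottom-right entry gives D[9][8] = 4, so no sequence of fewer than 4 edits works. Backtracking through the table gives one optimal edit sequence (4 edits):
  suuxvqjhx → juuxvqjhx (sub s→j @1)
  juuxvqjhx → jmuxvqjhx (sub u→m @2)
  jmuxvqjhx → jmuxvjhx (del q @6)
  jmuxvjhx → jmuxvjhd (sub x→d @8)
Edit distance = 4.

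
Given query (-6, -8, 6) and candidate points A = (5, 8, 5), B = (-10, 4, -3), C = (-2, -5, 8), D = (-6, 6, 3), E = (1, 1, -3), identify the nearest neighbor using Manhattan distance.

Distances: d(A) = 28, d(B) = 25, d(C) = 9, d(D) = 17, d(E) = 25. Nearest: C = (-2, -5, 8) with distance 9.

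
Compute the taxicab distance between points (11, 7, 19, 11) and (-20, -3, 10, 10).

Σ|x_i - y_i| = |11 - (-20)| + |7 - (-3)| + |19 - 10| + |11 - 10| = 31 + 10 + 9 + 1 = 51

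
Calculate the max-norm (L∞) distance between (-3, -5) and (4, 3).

max(|x_i - y_i|) = max(|-3 - 4|, |-5 - 3|) = max(7, 8) = 8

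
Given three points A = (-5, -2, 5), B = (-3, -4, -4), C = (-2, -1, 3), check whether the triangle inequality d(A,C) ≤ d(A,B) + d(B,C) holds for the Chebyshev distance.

d(A,B) = max(2, 2, 9) = 9, d(B,C) = max(1, 3, 7) = 7, d(A,C) = max(3, 1, 2) = 3.
d(A,C) = 3 ≤ 9 + 7 = 16. Triangle inequality is satisfied.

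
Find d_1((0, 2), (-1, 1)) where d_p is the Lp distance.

Σ|x_i - y_i| = |0 - (-1)| + |2 - 1| = 1 + 1 = 2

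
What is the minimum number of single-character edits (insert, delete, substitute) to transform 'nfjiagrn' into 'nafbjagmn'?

Let D[i][j] be the edit distance between the first i characters of 'nfjiagrn' and the first j characters of 'nafbjagmn', with D[i][0] = i, D[0][j] = j, and D[i][j] = D[i-1][j-1] if the characters match, else 1 + min(D[i-1][j], D[i][j-1], D[i-1][j-1]). Filling the table (rows: prefixes of 'nfjiagrn', columns: prefixes of 'nafbjagmn'):
     ε  n  a  f  b  j  a  g  m  n
  ε  0  1  2  3  4  5  6  7  8  9
  n  1  0  1  2  3  4  5  6  7  8
  f  2  1  1  1  2  3  4  5  6  7
  j  3  2  2  2  2  2  3  4  5  6
  i  4  3  3  3  3  3  3  4  5  6
  a  5  4  3  4  4  4  3  4  5  6
  g  6  5  4  4  5  5  4  3  4  5
  r  7  6  5  5  5  6  5  4  4  5
  n  8  7  6  6  6  6  6  5  5  4
The bottom-right entry gives D[8][9] = 4, so no sequence of fewer than 4 edits works. Backtracking through the table gives one optimal edit sequence (4 edits):
  nfjiagrn → nafjiagrn (ins a @2)
  nafjiagrn → nafbiagrn (sub j→b @4)
  nafbiagrn → nafbjagrn (sub i→j @5)
  nafbjagrn → nafbjagmn (sub r→m @8)
Edit distance = 4.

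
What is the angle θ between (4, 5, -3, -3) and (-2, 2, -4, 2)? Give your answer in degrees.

With u = (4, 5, -3, -3), v = (-2, 2, -4, 2):
u·v = 4·(-2) + 5·2 + (-3)·(-4) + (-3)·2 = (-8) + 10 + 12 + (-6) = 8.
|u| = √(4² + 5² + (-3)² + (-3)²) = √59, |v| = √((-2)² + 2² + (-4)² + 2²) = √28, so |u||v| = √(59·28) = √1652.
cos θ = (u·v)/(|u||v|) = 8/√1652 ≈ 0.196827
θ = arccos(0.196827) ≈ 78.65°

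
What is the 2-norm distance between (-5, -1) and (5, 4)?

(Σ|x_i - y_i|^2)^(1/2) = (|-5 - 5|^2 + |-1 - 4|^2)^(1/2)
= (10^2 + 5^2)^(1/2) = (100 + 25)^(1/2) = (125)^(1/2) ≈ 11.1803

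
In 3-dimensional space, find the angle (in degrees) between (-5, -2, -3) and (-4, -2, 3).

With u = (-5, -2, -3), v = (-4, -2, 3):
u·v = (-5)·(-4) + (-2)·(-2) + (-3)·3 = 20 + 4 + (-9) = 15.
|u| = √((-5)² + (-2)² + (-3)²) = √38, |v| = √((-4)² + (-2)² + 3²) = √29, so |u||v| = √(38·29) = √1102.
cos θ = (u·v)/(|u||v|) = 15/√1102 ≈ 0.451856
θ = arccos(0.451856) ≈ 63.14°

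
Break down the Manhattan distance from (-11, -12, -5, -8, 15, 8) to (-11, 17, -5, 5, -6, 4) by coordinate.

Σ|x_i - y_i| = |-11 - (-11)| + |-12 - 17| + |-5 - (-5)| + |-8 - 5| + |15 - (-6)| + |8 - 4| = 0 + 29 + 0 + 13 + 21 + 4 = 67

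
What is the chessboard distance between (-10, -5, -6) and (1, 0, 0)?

max(|x_i - y_i|) = max(|-10 - 1|, |-5 - 0|, |-6 - 0|) = max(11, 5, 6) = 11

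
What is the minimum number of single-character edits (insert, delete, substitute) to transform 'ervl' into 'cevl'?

Let D[i][j] be the edit distance between the first i characters of 'ervl' and the first j characters of 'cevl', with D[i][0] = i, D[0][j] = j, and D[i][j] = D[i-1][j-1] if the characters match, else 1 + min(D[i-1][j], D[i][j-1], D[i-1][j-1]). Filling the table (rows: prefixes of 'ervl', columns: prefixes of 'cevl'):
     ε  c  e  v  l
  ε  0  1  2  3  4
  e  1  1  1  2  3
  r  2  2  2  2  3
  v  3  3  3  2  3
  l  4  4  4  3  2
The bottom-right entry gives D[4][4] = 2, so no sequence of fewer than 2 edits works. Backtracking through the table gives one optimal edit sequence (2 edits):
  ervl → crvl (sub e→c @1)
  crvl → cevl (sub r→e @2)
Edit distance = 2.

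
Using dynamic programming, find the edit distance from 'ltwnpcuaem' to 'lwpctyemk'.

Let D[i][j] be the edit distance between the first i characters of 'ltwnpcuaem' and the first j characters of 'lwpctyemk', with D[i][0] = i, D[0][j] = j, and D[i][j] = D[i-1][j-1] if the characters match, else 1 + min(D[i-1][j], D[i][j-1], D[i-1][j-1]). Filling the table (rows: prefixes of 'ltwnpcuaem', columns: prefixes of 'lwpctyemk'):
     ε  l  w  p  c  t  y  e  m  k
  ε  0  1  2  3  4  5  6  7  8  9
  l  1  0  1  2  3  4  5  6  7  8
  t  2  1  1  2  3  3  4  5  6  7
  w  3  2  1  2  3  4  4  5  6  7
  n  4  3  2  2  3  4  5  5  6  7
  p  5  4  3  2  3  4  5  6  6  7
  c  6  5  4  3  2  3  4  5  6  7
  u  7  6  5  4  3  3  4  5  6  7
  a  8  7  6  5  4  4  4  5  6  7
  e  9  8  7  6  5  5  5  4  5  6
  m 10  9  8  7  6  6  6  5  4  5
The bottom-right entry gives D[10][9] = 5, so no sequence of fewer than 5 edits works. Backtracking through the table gives one optimal edit sequence (5 edits):
  ltwnpcuaem → lwnpcuaem (del t @2)
  lwnpcuaem → lwpcuaem (del n @3)
  lwpcuaem → lwpctaem (sub u→t @5)
  lwpctaem → lwpctyem (sub a→y @6)
  lwpctyem → lwpctyemk (ins k @9)
Edit distance = 5.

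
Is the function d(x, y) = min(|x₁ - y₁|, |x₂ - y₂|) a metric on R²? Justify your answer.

No. d fails identity of indiscernibles: take x = (-1, 0) and y = (-1, 4). Then d(x,y) = min(|-1 - (-1)|, |0 - 4|) = min(0, 4) = 0, yet x ≠ y.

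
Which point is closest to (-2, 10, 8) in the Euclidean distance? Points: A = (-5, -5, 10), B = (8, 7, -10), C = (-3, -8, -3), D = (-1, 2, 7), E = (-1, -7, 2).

Distances: d(A) ≈ 15.4272, d(B) ≈ 20.8087, d(C) ≈ 21.1187, d(D) ≈ 8.124, d(E) ≈ 18.0555. Nearest: D = (-1, 2, 7) with distance 8.124.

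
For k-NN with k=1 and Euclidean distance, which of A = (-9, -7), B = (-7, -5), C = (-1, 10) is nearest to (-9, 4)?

Distances: d(A) = 11, d(B) ≈ 9.2195, d(C) = 10. Nearest: B = (-7, -5) with distance 9.2195.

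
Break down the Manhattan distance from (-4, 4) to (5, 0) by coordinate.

Σ|x_i - y_i| = |-4 - 5| + |4 - 0| = 9 + 4 = 13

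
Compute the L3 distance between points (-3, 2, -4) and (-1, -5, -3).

(Σ|x_i - y_i|^3)^(1/3) = (|-3 - (-1)|^3 + |2 - (-5)|^3 + |-4 - (-3)|^3)^(1/3)
= (2^3 + 7^3 + 1^3)^(1/3) = (8 + 343 + 1)^(1/3) = (352)^(1/3) ≈ 7.0607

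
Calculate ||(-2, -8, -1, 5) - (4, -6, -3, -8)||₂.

√(Σ(x_i - y_i)²) = √((-2 - 4)² + (-8 - (-6))² + (-1 - (-3))² + (5 - (-8))²)
= √((-6)² + (-2)² + 2² + 13²) = √(36 + 4 + 4 + 169) = √213 ≈ 14.5945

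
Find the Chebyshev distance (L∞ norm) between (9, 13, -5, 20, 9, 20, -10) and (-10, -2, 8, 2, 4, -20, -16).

max(|x_i - y_i|) = max(|9 - (-10)|, |13 - (-2)|, |-5 - 8|, |20 - 2|, |9 - 4|, |20 - (-20)|, |-10 - (-16)|) = max(19, 15, 13, 18, 5, 40, 6) = 40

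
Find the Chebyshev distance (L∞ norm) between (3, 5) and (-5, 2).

max(|x_i - y_i|) = max(|3 - (-5)|, |5 - 2|) = max(8, 3) = 8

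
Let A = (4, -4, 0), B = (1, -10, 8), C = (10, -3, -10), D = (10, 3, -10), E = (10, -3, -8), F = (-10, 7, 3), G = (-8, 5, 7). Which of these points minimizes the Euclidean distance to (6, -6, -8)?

Distances: d(A) ≈ 8.4853, d(B) ≈ 17.2337, d(C) ≈ 5.3852, d(D) ≈ 10.0499, d(E) = 5, d(F) ≈ 23.3666, d(G) ≈ 23.2809. Nearest: E = (10, -3, -8) with distance 5.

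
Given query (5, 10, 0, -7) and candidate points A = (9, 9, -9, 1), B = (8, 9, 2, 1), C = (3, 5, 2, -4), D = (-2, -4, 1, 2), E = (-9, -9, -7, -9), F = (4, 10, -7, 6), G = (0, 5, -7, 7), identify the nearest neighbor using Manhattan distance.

Distances: d(A) = 22, d(B) = 14, d(C) = 12, d(D) = 31, d(E) = 42, d(F) = 21, d(G) = 31. Nearest: C = (3, 5, 2, -4) with distance 12.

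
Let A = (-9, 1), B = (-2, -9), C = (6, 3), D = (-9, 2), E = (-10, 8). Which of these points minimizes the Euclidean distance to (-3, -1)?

Distances: d(A) ≈ 6.3246, d(B) ≈ 8.0623, d(C) ≈ 9.8489, d(D) ≈ 6.7082, d(E) ≈ 11.4018. Nearest: A = (-9, 1) with distance 6.3246.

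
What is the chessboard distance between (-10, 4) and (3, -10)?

max(|x_i - y_i|) = max(|-10 - 3|, |4 - (-10)|) = max(13, 14) = 14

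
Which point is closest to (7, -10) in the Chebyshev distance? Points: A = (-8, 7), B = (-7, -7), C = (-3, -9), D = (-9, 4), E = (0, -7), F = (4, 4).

Distances: d(A) = 17, d(B) = 14, d(C) = 10, d(D) = 16, d(E) = 7, d(F) = 14. Nearest: E = (0, -7) with distance 7.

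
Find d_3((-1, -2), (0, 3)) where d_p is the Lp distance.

(Σ|x_i - y_i|^3)^(1/3) = (|-1 - 0|^3 + |-2 - 3|^3)^(1/3)
= (1^3 + 5^3)^(1/3) = (1 + 125)^(1/3) = (126)^(1/3) ≈ 5.0133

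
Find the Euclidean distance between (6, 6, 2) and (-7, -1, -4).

√(Σ(x_i - y_i)²) = √((6 - (-7))² + (6 - (-1))² + (2 - (-4))²)
= √(13² + 7² + 6²) = √(169 + 49 + 36) = √254 ≈ 15.9374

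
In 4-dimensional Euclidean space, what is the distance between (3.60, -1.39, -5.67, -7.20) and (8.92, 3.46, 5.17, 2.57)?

√(Σ(x_i - y_i)²) = √((3.6 - 8.92)² + (-1.39 - 3.46)² + (-5.67 - 5.17)² + (-7.2 - 2.57)²)
= √((-5.32)² + (-4.85)² + (-10.84)² + (-9.77)²) = √(28.3024 + 23.5225 + 117.5056 + 95.4529) = √264.7834 ≈ 16.2722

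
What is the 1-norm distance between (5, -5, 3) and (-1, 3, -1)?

Σ|x_i - y_i| = |5 - (-1)| + |-5 - 3| + |3 - (-1)| = 6 + 8 + 4 = 18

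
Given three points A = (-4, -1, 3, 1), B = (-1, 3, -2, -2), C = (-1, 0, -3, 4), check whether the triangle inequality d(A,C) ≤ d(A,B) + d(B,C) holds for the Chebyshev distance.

d(A,B) = max(3, 4, 5, 3) = 5, d(B,C) = max(0, 3, 1, 6) = 6, d(A,C) = max(3, 1, 6, 3) = 6.
d(A,C) = 6 ≤ 5 + 6 = 11. Triangle inequality is satisfied.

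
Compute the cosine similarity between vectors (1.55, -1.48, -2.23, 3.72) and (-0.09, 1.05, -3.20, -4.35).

With u = (1.55, -1.48, -2.23, 3.72), v = (-0.09, 1.05, -3.20, -4.35):
u·v = 1.55·(-0.09) + (-1.48)·1.05 + (-2.23)·(-3.2) + 3.72·(-4.35) = (-0.1395) + (-1.554) + 7.136 + (-16.182) = -10.7395.
|u| = √(1.55² + (-1.48)² + (-2.23)² + 3.72²) = √(2.4025 + 2.1904 + 4.9729 + 13.8384) = √23.4042, |v| = √((-0.09)² + 1.05² + (-3.2)² + (-4.35)²) = √(0.0081 + 1.1025 + 10.24 + 18.9225) = √30.2731.
cos θ = (u·v)/(|u||v|) = -10.7395/(√23.4042·√30.2731) ≈ -0.4035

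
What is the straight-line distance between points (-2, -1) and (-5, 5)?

√(Σ(x_i - y_i)²) = √((-2 - (-5))² + (-1 - 5)²)
= √(3² + (-6)²) = √(9 + 36) = √45 ≈ 6.7082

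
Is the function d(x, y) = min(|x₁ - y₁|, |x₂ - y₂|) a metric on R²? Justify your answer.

No. d fails identity of indiscernibles: take x = (-3, 0) and y = (-3, 3). Then d(x,y) = min(|-3 - (-3)|, |0 - 3|) = min(0, 3) = 0, yet x ≠ y.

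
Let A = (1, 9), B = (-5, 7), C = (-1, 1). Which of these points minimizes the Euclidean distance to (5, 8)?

Distances: d(A) ≈ 4.1231, d(B) ≈ 10.0499, d(C) ≈ 9.2195. Nearest: A = (1, 9) with distance 4.1231.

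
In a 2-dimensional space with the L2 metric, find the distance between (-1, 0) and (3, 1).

(Σ|x_i - y_i|^2)^(1/2) = (|-1 - 3|^2 + |0 - 1|^2)^(1/2)
= (4^2 + 1^2)^(1/2) = (16 + 1)^(1/2) = (17)^(1/2) ≈ 4.1231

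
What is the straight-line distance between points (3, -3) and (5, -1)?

√(Σ(x_i - y_i)²) = √((3 - 5)² + (-3 - (-1))²)
= √((-2)² + (-2)²) = √(4 + 4) = √8 ≈ 2.8284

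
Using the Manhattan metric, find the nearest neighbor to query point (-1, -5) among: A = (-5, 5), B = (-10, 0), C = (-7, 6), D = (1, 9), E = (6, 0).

Distances: d(A) = 14, d(B) = 14, d(C) = 17, d(D) = 16, d(E) = 12. Nearest: E = (6, 0) with distance 12.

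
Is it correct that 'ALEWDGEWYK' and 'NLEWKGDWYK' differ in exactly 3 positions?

Differing positions: 1, 5, 7. Hamming distance = 3, so the claim is true.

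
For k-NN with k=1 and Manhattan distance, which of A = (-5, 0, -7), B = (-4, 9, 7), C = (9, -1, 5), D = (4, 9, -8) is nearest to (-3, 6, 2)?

Distances: d(A) = 17, d(B) = 9, d(C) = 22, d(D) = 20. Nearest: B = (-4, 9, 7) with distance 9.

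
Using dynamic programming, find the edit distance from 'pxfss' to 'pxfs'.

Let D[i][j] be the edit distance between the first i characters of 'pxfss' and the first j characters of 'pxfs', with D[i][0] = i, D[0][j] = j, and D[i][j] = D[i-1][j-1] if the characters match, else 1 + min(D[i-1][j], D[i][j-1], D[i-1][j-1]). Filling the table (rows: prefixes of 'pxfss', columns: prefixes of 'pxfs'):
     ε  p  x  f  s
  ε  0  1  2  3  4
  p  1  0  1  2  3
  x  2  1  0  1  2
  f  3  2  1  0  1
  s  4  3  2  1  0
  s  5  4  3  2  1
The bottom-right entry gives D[5][4] = 1, so no sequence of fewer than 1 edit works. Backtracking through the table gives one optimal edit sequence (1 edit):
  pxfss → pxfs (del s @4)
Edit distance = 1.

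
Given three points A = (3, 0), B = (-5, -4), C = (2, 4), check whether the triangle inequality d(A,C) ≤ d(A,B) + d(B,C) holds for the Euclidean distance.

d(A,B) = √(8² + 4²) = √80 ≈ 8.9443, d(B,C) = √(7² + 8²) = √113 ≈ 10.6301, d(A,C) = √(1² + 4²) = √17 ≈ 4.1231.
d(A,C) ≈ 4.1231 ≤ 8.9443 + 10.6301 = 19.5744. Triangle inequality is satisfied.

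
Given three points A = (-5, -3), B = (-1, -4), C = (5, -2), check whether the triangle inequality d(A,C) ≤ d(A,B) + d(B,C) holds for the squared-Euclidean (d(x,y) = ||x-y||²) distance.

d(A,B) = 4² + 1² = 17, d(B,C) = 6² + 2² = 40, d(A,C) = 10² + 1² = 101.
d(A,C) = 101 > 17 + 40 = 57. Triangle inequality is VIOLATED. (Squared-Euclidean is not a metric — this is a counterexample.)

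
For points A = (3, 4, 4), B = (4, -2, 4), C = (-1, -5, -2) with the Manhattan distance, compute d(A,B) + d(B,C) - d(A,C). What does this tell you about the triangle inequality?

d(A,B) = 1 + 6 + 0 = 7, d(B,C) = 5 + 3 + 6 = 14, d(A,C) = 4 + 9 + 6 = 19.
d(A,B) + d(B,C) - d(A,C) = 7 + 14 - 19 = 21 - 19 = 2. This is ≥ 0, so the triangle inequality holds for these points.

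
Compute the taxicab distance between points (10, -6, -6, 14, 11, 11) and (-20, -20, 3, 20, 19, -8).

Σ|x_i - y_i| = |10 - (-20)| + |-6 - (-20)| + |-6 - 3| + |14 - 20| + |11 - 19| + |11 - (-8)| = 30 + 14 + 9 + 6 + 8 + 19 = 86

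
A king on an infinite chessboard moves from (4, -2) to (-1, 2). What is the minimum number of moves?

max(|x_i - y_i|) = max(|4 - (-1)|, |-2 - 2|) = max(5, 4) = 5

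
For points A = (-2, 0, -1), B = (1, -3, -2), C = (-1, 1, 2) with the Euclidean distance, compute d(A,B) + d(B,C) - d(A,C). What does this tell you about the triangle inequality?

d(A,B) = √(3² + 3² + 1²) = √19 ≈ 4.3589, d(B,C) = √(2² + 4² + 4²) = √36 = 6, d(A,C) = √(1² + 1² + 3²) = √11 ≈ 3.3166.
d(A,B) + d(B,C) - d(A,C) = 4.3589 + 6 - 3.3166 = 10.3589 - 3.3166 = 7.0423 (to 4 decimal places). This is ≥ 0, so the triangle inequality holds for these points.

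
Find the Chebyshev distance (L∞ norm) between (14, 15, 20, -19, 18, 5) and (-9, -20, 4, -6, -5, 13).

max(|x_i - y_i|) = max(|14 - (-9)|, |15 - (-20)|, |20 - 4|, |-19 - (-6)|, |18 - (-5)|, |5 - 13|) = max(23, 35, 16, 13, 23, 8) = 35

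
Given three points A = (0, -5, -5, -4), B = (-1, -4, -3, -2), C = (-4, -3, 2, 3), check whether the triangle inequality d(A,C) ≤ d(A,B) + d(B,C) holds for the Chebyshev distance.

d(A,B) = max(1, 1, 2, 2) = 2, d(B,C) = max(3, 1, 5, 5) = 5, d(A,C) = max(4, 2, 7, 7) = 7.
d(A,C) = 7 ≤ 2 + 5 = 7. Triangle inequality is satisfied.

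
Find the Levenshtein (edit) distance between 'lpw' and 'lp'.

Let D[i][j] be the edit distance between the first i characters of 'lpw' and the first j characters of 'lp', with D[i][0] = i, D[0][j] = j, and D[i][j] = D[i-1][j-1] if the characters match, else 1 + min(D[i-1][j], D[i][j-1], D[i-1][j-1]). Filling the table (rows: prefixes of 'lpw', columns: prefixes of 'lp'):
     ε  l  p
  ε  0  1  2
  l  1  0  1
  p  2  1  0
  w  3  2  1
The bottom-right entry gives D[3][2] = 1, so no sequence of fewer than 1 edit works. Backtracking through the table gives one optimal edit sequence (1 edit):
  lpw → lp (del w @3)
Edit distance = 1.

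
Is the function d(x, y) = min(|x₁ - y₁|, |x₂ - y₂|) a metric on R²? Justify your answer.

No. d fails identity of indiscernibles: take x = (-1, 0) and y = (-1, 4). Then d(x,y) = min(|-1 - (-1)|, |0 - 4|) = min(0, 4) = 0, yet x ≠ y.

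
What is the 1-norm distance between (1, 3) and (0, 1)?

Σ|x_i - y_i| = |1 - 0| + |3 - 1| = 1 + 2 = 3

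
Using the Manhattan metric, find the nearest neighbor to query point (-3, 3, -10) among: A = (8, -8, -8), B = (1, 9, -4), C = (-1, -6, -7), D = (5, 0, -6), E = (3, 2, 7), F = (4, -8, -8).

Distances: d(A) = 24, d(B) = 16, d(C) = 14, d(D) = 15, d(E) = 24, d(F) = 20. Nearest: C = (-1, -6, -7) with distance 14.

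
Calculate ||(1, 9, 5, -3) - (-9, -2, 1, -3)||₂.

√(Σ(x_i - y_i)²) = √((1 - (-9))² + (9 - (-2))² + (5 - 1)² + (-3 - (-3))²)
= √(10² + 11² + 4² + 0²) = √(100 + 121 + 16 + 0) = √237 ≈ 15.3948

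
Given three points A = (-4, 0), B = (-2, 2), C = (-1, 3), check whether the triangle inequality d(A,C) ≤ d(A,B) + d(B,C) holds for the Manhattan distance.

d(A,B) = 2 + 2 = 4, d(B,C) = 1 + 1 = 2, d(A,C) = 3 + 3 = 6.
d(A,C) = 6 ≤ 4 + 2 = 6. Triangle inequality is satisfied.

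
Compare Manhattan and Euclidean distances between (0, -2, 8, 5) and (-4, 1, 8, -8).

L1 = |0 - (-4)| + |-2 - 1| + |8 - 8| + |5 - (-8)| = 4 + 3 + 0 + 13 = 20
L2 = √(4² + 3² + 0² + 13²) = √194 ≈ 13.9284
L1 ≥ L2 always (equality iff movement is along one axis); L1 > L2 here.
Ratio L1/L2 = 20/√194 ≈ 1.4359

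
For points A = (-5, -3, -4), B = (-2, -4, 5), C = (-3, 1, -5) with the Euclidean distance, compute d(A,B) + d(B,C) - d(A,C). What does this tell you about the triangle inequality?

d(A,B) = √(3² + 1² + 9²) = √91 ≈ 9.5394, d(B,C) = √(1² + 5² + 10²) = √126 ≈ 11.225, d(A,C) = √(2² + 4² + 1²) = √21 ≈ 4.5826.
d(A,B) + d(B,C) - d(A,C) = 9.5394 + 11.225 - 4.5826 = 20.7644 - 4.5826 = 16.1818 (to 4 decimal places). This is ≥ 0, so the triangle inequality holds for these points.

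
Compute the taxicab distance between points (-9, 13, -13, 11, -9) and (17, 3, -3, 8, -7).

Σ|x_i - y_i| = |-9 - 17| + |13 - 3| + |-13 - (-3)| + |11 - 8| + |-9 - (-7)| = 26 + 10 + 10 + 3 + 2 = 51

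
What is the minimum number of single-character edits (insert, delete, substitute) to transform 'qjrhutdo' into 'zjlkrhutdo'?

Let D[i][j] be the edit distance between the first i characters of 'qjrhutdo' and the first j characters of 'zjlkrhutdo', with D[i][0] = i, D[0][j] = j, and D[i][j] = D[i-1][j-1] if the characters match, else 1 + min(D[i-1][j], D[i][j-1], D[i-1][j-1]). Filling the table (rows: prefixes of 'qjrhutdo', columns: prefixes of 'zjlkrhutdo'):
     ε  z  j  l  k  r  h  u  t  d  o
  ε  0  1  2  3  4  5  6  7  8  9 10
  q  1  1  2  3  4  5  6  7  8  9 10
  j  2  2  1  2  3  4  5  6  7  8  9
  r  3  3  2  2  3  3  4  5  6  7  8
  h  4  4  3  3  3  4  3  4  5  6  7
  u  5  5  4  4  4  4  4  3  4  5  6
  t  6  6  5  5  5  5  5  4  3  4  5
  d  7  7  6  6  6  6  6  5  4  3  4
  o  8  8  7  7  7  7  7  6  5  4  3
The bottom-right entry gives D[8][10] = 3, so no sequence of fewer than 3 edits works. Backtracking through the table gives one optimal edit sequence (3 edits):
  qjrhutdo → zjrhutdo (sub q→z @1)
  zjrhutdo → zjlrhutdo (ins l @3)
  zjlrhutdo → zjlkrhutdo (ins k @4)
Edit distance = 3.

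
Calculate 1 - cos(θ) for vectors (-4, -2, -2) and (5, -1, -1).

With u = (-4, -2, -2), v = (5, -1, -1):
u·v = (-4)·5 + (-2)·(-1) + (-2)·(-1) = (-20) + 2 + 2 = -16.
|u| = √((-4)² + (-2)² + (-2)²) = √24, |v| = √(5² + (-1)² + (-1)²) = √27, so |u||v| = √(24·27) = √648.
cos θ = (u·v)/(|u||v|) = -16/√648 ≈ -0.6285
Cosine distance = 1 - cos θ ≈ 1 - (-0.6285) = 1.6285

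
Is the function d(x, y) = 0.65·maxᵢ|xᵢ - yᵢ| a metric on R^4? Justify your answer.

Yes. The L∞ (Chebyshev) norm induces a metric on R^4, and multiplying a metric by a positive constant 0.65 > 0 preserves all four axioms: non-negativity (0.65·||x-y|| ≥ 0), identity (0.65·||x-y|| = 0 ⟺ ||x-y|| = 0 ⟺ x = y), symmetry (||x-y|| = ||y-x||), and the triangle inequality (0.65·||x-z|| ≤ 0.65·||x-y|| + 0.65·||y-z||). So d is a metric.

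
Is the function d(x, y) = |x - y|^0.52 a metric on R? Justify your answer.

Yes. With 0 < p = 0.52 ≤ 1, d(x,y) = |x-y|^0.52 is a metric on R. Non-negativity and symmetry are immediate; |x-y|^0.52 = 0 ⟺ |x-y| = 0 ⟺ x = y. For the triangle inequality, the function t ↦ t^0.52 is subadditive on [0,∞) when p ≤ 1, so |x-z|^0.52 ≤ (|x-y| + |y-z|)^0.52 ≤ |x-y|^0.52 + |y-z|^0.52.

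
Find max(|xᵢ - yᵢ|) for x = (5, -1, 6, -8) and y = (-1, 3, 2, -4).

max(|x_i - y_i|) = max(|5 - (-1)|, |-1 - 3|, |6 - 2|, |-8 - (-4)|) = max(6, 4, 4, 4) = 6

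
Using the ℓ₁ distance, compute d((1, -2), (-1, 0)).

Σ|x_i - y_i| = |1 - (-1)| + |-2 - 0| = 2 + 2 = 4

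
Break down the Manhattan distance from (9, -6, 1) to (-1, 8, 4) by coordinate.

Σ|x_i - y_i| = |9 - (-1)| + |-6 - 8| + |1 - 4| = 10 + 14 + 3 = 27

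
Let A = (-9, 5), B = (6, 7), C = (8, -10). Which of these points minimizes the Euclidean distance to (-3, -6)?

Distances: d(A) ≈ 12.53, d(B) ≈ 15.8114, d(C) ≈ 11.7047. Nearest: C = (8, -10) with distance 11.7047.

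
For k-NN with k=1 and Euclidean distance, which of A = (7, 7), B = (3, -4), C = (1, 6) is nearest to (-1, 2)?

Distances: d(A) ≈ 9.434, d(B) ≈ 7.2111, d(C) ≈ 4.4721. Nearest: C = (1, 6) with distance 4.4721.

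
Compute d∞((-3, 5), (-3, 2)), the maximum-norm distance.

max(|x_i - y_i|) = max(|-3 - (-3)|, |5 - 2|) = max(0, 3) = 3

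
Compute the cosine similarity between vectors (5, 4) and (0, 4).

With u = (5, 4), v = (0, 4):
u·v = 5·0 + 4·4 = 0 + 16 = 16.
|u| = √(5² + 4²) = √41, |v| = √(0² + 4²) = √16, so |u||v| = √(41·16) = √656.
cos θ = (u·v)/(|u||v|) = 16/√656 ≈ 0.6247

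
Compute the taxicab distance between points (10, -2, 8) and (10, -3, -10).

Σ|x_i - y_i| = |10 - 10| + |-2 - (-3)| + |8 - (-10)| = 0 + 1 + 18 = 19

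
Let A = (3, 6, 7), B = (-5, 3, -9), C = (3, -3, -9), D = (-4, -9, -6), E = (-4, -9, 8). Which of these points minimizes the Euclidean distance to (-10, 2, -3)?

Distances: d(A) ≈ 16.8819, d(B) ≈ 7.874, d(C) ≈ 15.1658, d(D) ≈ 12.8841, d(E) ≈ 16.6733. Nearest: B = (-5, 3, -9) with distance 7.874.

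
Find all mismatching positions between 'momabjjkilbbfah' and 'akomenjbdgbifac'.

Differing positions: 1, 2, 3, 4, 5, 6, 8, 9, 10, 12, 15. Hamming distance = 11.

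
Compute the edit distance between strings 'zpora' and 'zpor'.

Let D[i][j] be the edit distance between the first i characters of 'zpora' and the first j characters of 'zpor', with D[i][0] = i, D[0][j] = j, and D[i][j] = D[i-1][j-1] if the characters match, else 1 + min(D[i-1][j], D[i][j-1], D[i-1][j-1]). Filling the table (rows: prefixes of 'zpora', columns: prefixes of 'zpor'):
     ε  z  p  o  r
  ε  0  1  2  3  4
  z  1  0  1  2  3
  p  2  1  0  1  2
  o  3  2  1  0  1
  r  4  3  2  1  0
  a  5  4  3  2  1
The bottom-right entry gives D[5][4] = 1, so no sequence of fewer than 1 edit works. Backtracking through the table gives one optimal edit sequence (1 edit):
  zpora → zpor (del a @5)
Edit distance = 1.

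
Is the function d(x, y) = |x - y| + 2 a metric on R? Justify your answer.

No. d fails identity of indiscernibles (specifically d(x,x) = 0): d(-8, -8) = |-8 - (-8)| + 2 = 0 + 2 = 2 ≠ 0.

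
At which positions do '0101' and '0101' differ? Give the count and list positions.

Differing positions: none. Hamming distance = 0.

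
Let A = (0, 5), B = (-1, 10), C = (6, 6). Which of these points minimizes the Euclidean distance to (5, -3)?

Distances: d(A) ≈ 9.434, d(B) ≈ 14.3178, d(C) ≈ 9.0554. Nearest: C = (6, 6) with distance 9.0554.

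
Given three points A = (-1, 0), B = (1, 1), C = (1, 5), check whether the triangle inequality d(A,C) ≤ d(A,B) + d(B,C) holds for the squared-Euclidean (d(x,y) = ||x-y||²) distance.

d(A,B) = 2² + 1² = 5, d(B,C) = 0² + 4² = 16, d(A,C) = 2² + 5² = 29.
d(A,C) = 29 > 5 + 16 = 21. Triangle inequality is VIOLATED. (Squared-Euclidean is not a metric — this is a counterexample.)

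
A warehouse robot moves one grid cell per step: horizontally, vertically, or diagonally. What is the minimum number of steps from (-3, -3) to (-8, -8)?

max(|x_i - y_i|) = max(|-3 - (-8)|, |-3 - (-8)|) = max(5, 5) = 5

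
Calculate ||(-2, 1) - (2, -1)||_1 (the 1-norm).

Σ|x_i - y_i| = |-2 - 2| + |1 - (-1)| = 4 + 2 = 6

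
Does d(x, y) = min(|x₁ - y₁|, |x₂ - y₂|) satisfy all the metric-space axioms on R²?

No. d fails identity of indiscernibles: take x = (3, 0) and y = (3, 1). Then d(x,y) = min(|3 - 3|, |0 - 1|) = min(0, 1) = 0, yet x ≠ y.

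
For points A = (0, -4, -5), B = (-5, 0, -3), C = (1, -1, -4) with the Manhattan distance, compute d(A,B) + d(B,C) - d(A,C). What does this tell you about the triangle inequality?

d(A,B) = 5 + 4 + 2 = 11, d(B,C) = 6 + 1 + 1 = 8, d(A,C) = 1 + 3 + 1 = 5.
d(A,B) + d(B,C) - d(A,C) = 11 + 8 - 5 = 19 - 5 = 14. This is ≥ 0, so the triangle inequality holds for these points.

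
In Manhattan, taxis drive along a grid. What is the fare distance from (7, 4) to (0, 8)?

Σ|x_i - y_i| = |7 - 0| + |4 - 8| = 7 + 4 = 11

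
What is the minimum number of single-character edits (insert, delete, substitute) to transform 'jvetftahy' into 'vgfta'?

Let D[i][j] be the edit distance between the first i characters of 'jvetftahy' and the first j characters of 'vgfta', with D[i][0] = i, D[0][j] = j, and D[i][j] = D[i-1][j-1] if the characters match, else 1 + min(D[i-1][j], D[i][j-1], D[i-1][j-1]). Filling the table (rows: prefixes of 'jvetftahy', columns: prefixes of 'vgfta'):
     ε  v  g  f  t  a
  ε  0  1  2  3  4  5
  j  1  1  2  3  4  5
  v  2  1  2  3  4  5
  e  3  2  2  3  4  5
  t  4  3  3  3  3  4
  f  5  4  4  3  4  4
  t  6  5  5  4  3  4
  a  7  6  6  5  4  3
  h  8  7  7  6  5  4
  y  9  8  8  7  6  5
The bottom-right entry gives D[9][5] = 5, so no sequence of fewer than 5 edits works. Backtracking through the table gives one optimal edit sequence (5 edits):
  jvetftahy → vetftahy (del j @1)
  vetftahy → vtftahy (del e @2)
  vtftahy → vgftahy (sub t→g @2)
  vgftahy → vgftay (del h @6)
  vgftay → vgfta (del y @6)
Edit distance = 5.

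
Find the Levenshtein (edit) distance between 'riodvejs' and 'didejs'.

Let D[i][j] be the edit distance between the first i characters of 'riodvejs' and the first j characters of 'didejs', with D[i][0] = i, D[0][j] = j, and D[i][j] = D[i-1][j-1] if the characters match, else 1 + min(D[i-1][j], D[i][j-1], D[i-1][j-1]). Filling the table (rows: prefixes of 'riodvejs', columns: prefixes of 'didejs'):
     ε  d  i  d  e  j  s
  ε  0  1  2  3  4  5  6
  r  1  1  2  3  4  5  6
  i  2  2  1  2  3  4  5
  o  3  3  2  2  3  4  5
  d  4  3  3  2  3  4  5
  v  5  4  4  3  3  4  5
  e  6  5  5  4  3  4  5
  j  7  6  6  5  4  3  4
  s  8  7  7  6  5  4  3
The bottom-right entry gives D[8][6] = 3, so no sequence of fewer than 3 edits works. Backtracking through the table gives one optimal edit sequence (3 edits):
  riodvejs → diodvejs (sub r→d @1)
  diodvejs → didvejs (del o @3)
  didvejs → didejs (del v @4)
Edit distance = 3.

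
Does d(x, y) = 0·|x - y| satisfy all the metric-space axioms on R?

No. With c = 0, d(x,y) = 0 for all x, y. This fails identity of indiscernibles: d(3, 6) = 0 but 3 ≠ 6.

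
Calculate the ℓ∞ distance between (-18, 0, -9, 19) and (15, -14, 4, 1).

max(|x_i - y_i|) = max(|-18 - 15|, |0 - (-14)|, |-9 - 4|, |19 - 1|) = max(33, 14, 13, 18) = 33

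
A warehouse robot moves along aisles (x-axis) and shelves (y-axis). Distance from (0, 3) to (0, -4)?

Σ|x_i - y_i| = |0 - 0| + |3 - (-4)| = 0 + 7 = 7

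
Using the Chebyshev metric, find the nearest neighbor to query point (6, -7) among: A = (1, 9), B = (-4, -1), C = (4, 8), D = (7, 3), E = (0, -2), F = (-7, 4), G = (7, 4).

Distances: d(A) = 16, d(B) = 10, d(C) = 15, d(D) = 10, d(E) = 6, d(F) = 13, d(G) = 11. Nearest: E = (0, -2) with distance 6.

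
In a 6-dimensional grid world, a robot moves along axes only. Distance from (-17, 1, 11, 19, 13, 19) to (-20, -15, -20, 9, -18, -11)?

Σ|x_i - y_i| = |-17 - (-20)| + |1 - (-15)| + |11 - (-20)| + |19 - 9| + |13 - (-18)| + |19 - (-11)| = 3 + 16 + 31 + 10 + 31 + 30 = 121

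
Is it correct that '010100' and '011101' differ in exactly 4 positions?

Differing positions: 3, 6. Hamming distance = 2, so the claim that d_H = 4 is false.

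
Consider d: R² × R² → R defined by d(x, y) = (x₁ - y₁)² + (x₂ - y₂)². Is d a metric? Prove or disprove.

No. The squared Euclidean distance fails the triangle inequality. Counterexample: x = (0, 0), y = (4, 4), z = (8, 8). d(x,z) = 8² + 8² = 128, but d(x,y) + d(y,z) = (4² + 4²) + (4² + 4²) = 32 + 32 = 64. Since 128 > 64, the triangle inequality is violated. (Note: √d, the ordinary Euclidean distance, IS a metric.)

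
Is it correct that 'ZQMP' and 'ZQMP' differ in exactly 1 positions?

Differing positions: none. Hamming distance = 0, so the claim that d_H = 1 is false.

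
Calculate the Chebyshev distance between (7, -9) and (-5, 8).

max(|x_i - y_i|) = max(|7 - (-5)|, |-9 - 8|) = max(12, 17) = 17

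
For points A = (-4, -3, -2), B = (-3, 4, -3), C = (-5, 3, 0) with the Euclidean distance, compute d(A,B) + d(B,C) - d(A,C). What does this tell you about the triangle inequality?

d(A,B) = √(1² + 7² + 1²) = √51 ≈ 7.1414, d(B,C) = √(2² + 1² + 3²) = √14 ≈ 3.7417, d(A,C) = √(1² + 6² + 2²) = √41 ≈ 6.4031.
d(A,B) + d(B,C) - d(A,C) = 7.1414 + 3.7417 - 6.4031 = 10.8831 - 6.4031 = 4.48 (to 4 decimal places). This is ≥ 0, so the triangle inequality holds for these points.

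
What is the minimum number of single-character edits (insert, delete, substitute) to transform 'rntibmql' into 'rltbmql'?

Let D[i][j] be the edit distance between the first i characters of 'rntibmql' and the first j characters of 'rltbmql', with D[i][0] = i, D[0][j] = j, and D[i][j] = D[i-1][j-1] if the characters match, else 1 + min(D[i-1][j], D[i][j-1], D[i-1][j-1]). Filling the table (rows: prefixes of 'rntibmql', columns: prefixes of 'rltbmql'):
     ε  r  l  t  b  m  q  l
  ε  0  1  2  3  4  5  6  7
  r  1  0  1  2  3  4  5  6
  n  2  1  1  2  3  4  5  6
  t  3  2  2  1  2  3  4  5
  i  4  3  3  2  2  3  4  5
  b  5  4  4  3  2  3  4  5
  m  6  5  5  4  3  2  3  4
  q  7  6  6  5  4  3  2  3
  l  8  7  6  6  5  4  3  2
The bottom-right entry gives D[8][7] = 2, so no sequence of fewer than 2 edits works. Backtracking through the table gives one optimal edit sequence (2 edits):
  rntibmql → rltibmql (sub n→l @2)
  rltibmql → rltbmql (del i @4)
Edit distance = 2.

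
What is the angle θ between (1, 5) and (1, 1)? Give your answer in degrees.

With u = (1, 5), v = (1, 1):
u·v = 1·1 + 5·1 = 1 + 5 = 6.
|u| = √(1² + 5²) = √26, |v| = √(1² + 1²) = √2, so |u||v| = √(26·2) = √52.
cos θ = (u·v)/(|u||v|) = 6/√52 ≈ 0.83205
θ = arccos(0.83205) ≈ 33.69°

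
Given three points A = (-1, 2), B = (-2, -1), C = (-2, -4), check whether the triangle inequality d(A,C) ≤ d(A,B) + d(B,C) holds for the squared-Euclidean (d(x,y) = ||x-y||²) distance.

d(A,B) = 1² + 3² = 10, d(B,C) = 0² + 3² = 9, d(A,C) = 1² + 6² = 37.
d(A,C) = 37 > 10 + 9 = 19. Triangle inequality is VIOLATED. (Squared-Euclidean is not a metric — this is a counterexample.)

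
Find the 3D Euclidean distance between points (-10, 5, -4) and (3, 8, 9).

√(Σ(x_i - y_i)²) = √((-10 - 3)² + (5 - 8)² + (-4 - 9)²)
= √((-13)² + (-3)² + (-13)²) = √(169 + 9 + 169) = √347 ≈ 18.6279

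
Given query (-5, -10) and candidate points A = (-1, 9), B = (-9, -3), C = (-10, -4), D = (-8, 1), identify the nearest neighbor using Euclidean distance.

Distances: d(A) ≈ 19.4165, d(B) ≈ 8.0623, d(C) ≈ 7.8102, d(D) ≈ 11.4018. Nearest: C = (-10, -4) with distance 7.8102.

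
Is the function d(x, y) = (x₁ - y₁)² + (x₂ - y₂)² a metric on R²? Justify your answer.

No. The squared Euclidean distance fails the triangle inequality. Counterexample: x = (0, 0), y = (1, 4), z = (2, 8). d(x,z) = 2² + 8² = 68, but d(x,y) + d(y,z) = (1² + 4²) + (1² + 4²) = 17 + 17 = 34. Since 68 > 34, the triangle inequality is violated. (Note: √d, the ordinary Euclidean distance, IS a metric.)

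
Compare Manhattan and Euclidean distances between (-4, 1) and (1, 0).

L1 = |-4 - 1| + |1 - 0| = 5 + 1 = 6
L2 = √(5² + 1²) = √26 ≈ 5.099
L1 ≥ L2 always (equality iff movement is along one axis); L1 > L2 here.
Ratio L1/L2 = 6/√26 ≈ 1.1767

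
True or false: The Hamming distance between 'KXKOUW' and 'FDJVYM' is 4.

Differing positions: 1, 2, 3, 4, 5, 6. Hamming distance = 6, so the claim that d_H = 4 is false.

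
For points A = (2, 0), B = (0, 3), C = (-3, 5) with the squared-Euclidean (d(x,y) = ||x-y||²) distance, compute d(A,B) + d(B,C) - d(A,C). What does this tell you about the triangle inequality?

d(A,B) = 2² + 3² = 13, d(B,C) = 3² + 2² = 13, d(A,C) = 5² + 5² = 50.
d(A,B) + d(B,C) - d(A,C) = 13 + 13 - 50 = 26 - 50 = -24. This is < 0, so the triangle inequality FAILS for these points (squared-Euclidean is not a metric).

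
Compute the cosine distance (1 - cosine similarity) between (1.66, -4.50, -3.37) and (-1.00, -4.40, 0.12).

With u = (1.66, -4.50, -3.37), v = (-1.00, -4.40, 0.12):
u·v = 1.66·(-1) + (-4.5)·(-4.4) + (-3.37)·0.12 = (-1.66) + 19.8 + (-0.4044) = 17.7356.
|u| = √(1.66² + (-4.5)² + (-3.37)²) = √(2.7556 + 20.25 + 11.3569) = √34.3625, |v| = √((-1)² + (-4.4)² + 0.12²) = √(1 + 19.36 + 0.0144) = √20.3744.
cos θ = (u·v)/(|u||v|) = 17.7356/(√34.3625·√20.3744) ≈ 0.6703
Cosine distance = 1 - cos θ ≈ 1 - 0.6703 = 0.3297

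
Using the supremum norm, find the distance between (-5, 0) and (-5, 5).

max(|x_i - y_i|) = max(|-5 - (-5)|, |0 - 5|) = max(0, 5) = 5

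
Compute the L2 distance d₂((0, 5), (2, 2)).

√(Σ(x_i - y_i)²) = √((0 - 2)² + (5 - 2)²)
= √((-2)² + 3²) = √(4 + 9) = √13 ≈ 3.6056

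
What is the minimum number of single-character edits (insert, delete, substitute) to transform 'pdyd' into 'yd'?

Let D[i][j] be the edit distance between the first i characters of 'pdyd' and the first j characters of 'yd', with D[i][0] = i, D[0][j] = j, and D[i][j] = D[i-1][j-1] if the characters match, else 1 + min(D[i-1][j], D[i][j-1], D[i-1][j-1]). Filling the table (rows: prefixes of 'pdyd', columns: prefixes of 'yd'):
     ε  y  d
  ε  0  1  2
  p  1  1  2
  d  2  2  1
  y  3  2  2
  d  4  3  2
The bottom-right entry gives D[4][2] = 2, so no sequence of fewer than 2 edits works. Backtracking through the table gives one optimal edit sequence (2 edits):
  pdyd → dyd (del p @1)
  dyd → yd (del d @1)
Edit distance = 2.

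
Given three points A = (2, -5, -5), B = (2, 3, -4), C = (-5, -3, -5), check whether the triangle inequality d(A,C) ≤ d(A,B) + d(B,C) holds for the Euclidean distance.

d(A,B) = √(0² + 8² + 1²) = √65 ≈ 8.0623, d(B,C) = √(7² + 6² + 1²) = √86 ≈ 9.2736, d(A,C) = √(7² + 2² + 0²) = √53 ≈ 7.2801.
d(A,C) ≈ 7.2801 ≤ 8.0623 + 9.2736 = 17.3359. Triangle inequality is satisfied.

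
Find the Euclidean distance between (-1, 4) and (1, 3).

√(Σ(x_i - y_i)²) = √((-1 - 1)² + (4 - 3)²)
= √((-2)² + 1²) = √(4 + 1) = √5 ≈ 2.2361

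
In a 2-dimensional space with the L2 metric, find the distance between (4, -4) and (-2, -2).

(Σ|x_i - y_i|^2)^(1/2) = (|4 - (-2)|^2 + |-4 - (-2)|^2)^(1/2)
= (6^2 + 2^2)^(1/2) = (36 + 4)^(1/2) = (40)^(1/2) ≈ 6.3246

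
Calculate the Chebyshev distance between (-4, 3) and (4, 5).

max(|x_i - y_i|) = max(|-4 - 4|, |3 - 5|) = max(8, 2) = 8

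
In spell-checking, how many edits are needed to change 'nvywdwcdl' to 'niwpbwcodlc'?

Let D[i][j] be the edit distance between the first i characters of 'nvywdwcdl' and the first j characters of 'niwpbwcodlc', with D[i][0] = i, D[0][j] = j, and D[i][j] = D[i-1][j-1] if the characters match, else 1 + min(D[i-1][j], D[i][j-1], D[i-1][j-1]). Filling the table (rows: prefixes of 'nvywdwcdl', columns: prefixes of 'niwpbwcodlc'):
     ε  n  i  w  p  b  w  c  o  d  l  c
  ε  0  1  2  3  4  5  6  7  8  9 10 11
  n  1  0  1  2  3  4  5  6  7  8  9 10
  v  2  1  1  2  3  4  5  6  7  8  9 10
  y  3  2  2  2  3  4  5  6  7  8  9 10
  w  4  3  3  2  3  4  4  5  6  7  8  9
  d  5  4  4  3  3  4  5  5  6  6  7  8
  w  6  5  5  4  4  4  4  5  6  7  7  8
  c  7  6  6  5  5  5  5  4  5  6  7  7
  d  8  7  7  6  6  6  6  5  5  5  6  7
  l  9  8  8  7  7  7  7  6  6  6  5  6
The bottom-right entry gives D[9][11] = 6, so no sequence of fewer than 6 edits works. Backtracking through the table gives one optimal edit sequence (6 edits):
  nvywdwcdl → niywdwcdl (sub v→i @2)
  niywdwcdl → niwwdwcdl (sub y→w @3)
  niwwdwcdl → niwpdwcdl (sub w→p @4)
  niwpdwcdl → niwpbwcdl (sub d→b @5)
  niwpbwcdl → niwpbwcodl (ins o @8)
  niwpbwcodl → niwpbwcodlc (ins c @11)
Edit distance = 6.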